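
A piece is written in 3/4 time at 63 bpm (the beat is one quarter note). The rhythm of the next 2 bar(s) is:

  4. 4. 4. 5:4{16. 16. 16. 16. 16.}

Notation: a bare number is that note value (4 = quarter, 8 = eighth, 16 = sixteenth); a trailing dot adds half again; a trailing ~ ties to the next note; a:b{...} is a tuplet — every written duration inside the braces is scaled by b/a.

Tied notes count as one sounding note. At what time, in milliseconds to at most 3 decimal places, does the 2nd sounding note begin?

1. 0.0ms @ 0 + 1428.571ms (3/2)
2. 1428.571ms @ 3/2 + 1428.571ms (3/2)
3. 2857.143ms @ 3 + 1428.571ms (3/2)
4. 4285.714ms @ 9/2 + 285.714ms (3/10)
5. 4571.429ms @ 24/5 + 285.714ms (3/10)
6. 4857.143ms @ 51/10 + 285.714ms (3/10)
7. 5142.857ms @ 27/5 + 285.714ms (3/10)
8. 5428.571ms @ 57/10 + 285.714ms (3/10)

note 2 onset = 3/2b = 1428.571ms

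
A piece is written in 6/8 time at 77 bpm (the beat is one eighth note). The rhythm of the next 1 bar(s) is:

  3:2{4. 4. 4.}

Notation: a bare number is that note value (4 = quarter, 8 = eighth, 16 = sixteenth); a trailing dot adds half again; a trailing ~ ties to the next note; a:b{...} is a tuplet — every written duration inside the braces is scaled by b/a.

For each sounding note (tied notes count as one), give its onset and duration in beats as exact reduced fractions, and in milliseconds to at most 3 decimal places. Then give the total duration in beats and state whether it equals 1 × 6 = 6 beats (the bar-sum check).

1) 0.0ms=0b +1558.442ms=2b
2) 1558.442ms=2b +1558.442ms=2b
3) 3116.883ms=4b +1558.442ms=2b
Σ=6b of 6 (77bpm 6/8) — PASS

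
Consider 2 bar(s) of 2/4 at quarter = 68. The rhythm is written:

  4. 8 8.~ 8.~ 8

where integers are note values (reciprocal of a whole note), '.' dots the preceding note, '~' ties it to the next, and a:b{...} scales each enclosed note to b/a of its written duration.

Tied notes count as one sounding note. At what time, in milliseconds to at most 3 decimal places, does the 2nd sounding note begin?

note 2 onset = 3/2b = 1323.529ms

1. 0.0ms @ 0 + 1323.529ms (3/2)
2. 1323.529ms @ 3/2 + 441.176ms (1/2)
3. 1764.706ms @ 2 + 1764.706ms (2)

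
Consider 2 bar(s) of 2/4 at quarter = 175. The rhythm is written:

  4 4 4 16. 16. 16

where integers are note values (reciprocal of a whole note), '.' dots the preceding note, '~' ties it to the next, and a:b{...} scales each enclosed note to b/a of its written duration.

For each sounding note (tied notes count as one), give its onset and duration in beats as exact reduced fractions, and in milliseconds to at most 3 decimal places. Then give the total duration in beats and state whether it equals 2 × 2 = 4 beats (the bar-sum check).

1) 0.0ms=0b +342.857ms=1b
2) 342.857ms=1b +342.857ms=1b
3) 685.714ms=2b +342.857ms=1b
4) 1028.571ms=3b +128.571ms=3/8b
5) 1157.143ms=27/8b +128.571ms=3/8b
6) 1285.714ms=15/4b +85.714ms=1/4b
Σ=4b of 4 (175bpm 2/4) — PASS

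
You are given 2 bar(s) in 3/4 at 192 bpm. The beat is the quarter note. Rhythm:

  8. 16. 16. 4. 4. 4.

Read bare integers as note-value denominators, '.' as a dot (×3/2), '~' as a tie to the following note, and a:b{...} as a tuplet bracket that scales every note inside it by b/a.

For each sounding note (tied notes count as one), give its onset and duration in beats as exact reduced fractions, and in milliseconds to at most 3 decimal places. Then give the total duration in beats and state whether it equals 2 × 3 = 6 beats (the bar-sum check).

1) 0.0ms=0b +234.375ms=3/4b
2) 234.375ms=3/4b +117.188ms=3/8b
3) 351.562ms=9/8b +117.188ms=3/8b
4) 468.75ms=3/2b +468.75ms=3/2b
5) 937.5ms=3b +468.75ms=3/2b
6) 1406.25ms=9/2b +468.75ms=3/2b
Σ=6b of 6 (192bpm 3/4) — PASS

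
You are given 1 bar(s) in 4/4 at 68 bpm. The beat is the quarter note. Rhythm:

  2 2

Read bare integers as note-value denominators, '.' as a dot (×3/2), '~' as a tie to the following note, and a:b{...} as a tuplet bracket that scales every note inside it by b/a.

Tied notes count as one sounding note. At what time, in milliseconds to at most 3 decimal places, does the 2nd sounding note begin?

1. 0.0ms @ 0 + 1764.706ms (2)
2. 1764.706ms @ 2 + 1764.706ms (2)

note 2 onset = 2b = 1764.706ms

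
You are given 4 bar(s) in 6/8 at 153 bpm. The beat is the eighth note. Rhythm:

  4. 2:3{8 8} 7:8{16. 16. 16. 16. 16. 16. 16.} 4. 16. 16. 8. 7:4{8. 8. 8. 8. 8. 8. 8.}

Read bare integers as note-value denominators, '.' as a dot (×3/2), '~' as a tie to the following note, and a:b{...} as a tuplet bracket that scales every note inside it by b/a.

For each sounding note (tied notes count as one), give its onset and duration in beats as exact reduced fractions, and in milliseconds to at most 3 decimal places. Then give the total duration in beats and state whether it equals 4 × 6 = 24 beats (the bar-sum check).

1) 0.0ms=0b +1176.471ms=3b
2) 1176.471ms=3b +588.235ms=3/2b
3) 1764.706ms=9/2b +588.235ms=3/2b
4) 2352.941ms=6b +336.134ms=6/7b
5) 2689.076ms=48/7b +336.134ms=6/7b
6) 3025.21ms=54/7b +336.134ms=6/7b
7) 3361.345ms=60/7b +336.134ms=6/7b
8) 3697.479ms=66/7b +336.134ms=6/7b
9) 4033.613ms=72/7b +336.134ms=6/7b
10) 4369.748ms=78/7b +336.134ms=6/7b
11) 4705.882ms=12b +1176.471ms=3b
12) 5882.353ms=15b +294.118ms=3/4b
13) 6176.471ms=63/4b +294.118ms=3/4b
14) 6470.588ms=33/2b +588.235ms=3/2b
15) 7058.824ms=18b +336.134ms=6/7b
16) 7394.958ms=132/7b +336.134ms=6/7b
17) 7731.092ms=138/7b +336.134ms=6/7b
18) 8067.227ms=144/7b +336.134ms=6/7b
19) 8403.361ms=150/7b +336.134ms=6/7b
20) 8739.496ms=156/7b +336.134ms=6/7b
21) 9075.63ms=162/7b +336.134ms=6/7b
Σ=24b of 24 (153bpm 6/8) — PASS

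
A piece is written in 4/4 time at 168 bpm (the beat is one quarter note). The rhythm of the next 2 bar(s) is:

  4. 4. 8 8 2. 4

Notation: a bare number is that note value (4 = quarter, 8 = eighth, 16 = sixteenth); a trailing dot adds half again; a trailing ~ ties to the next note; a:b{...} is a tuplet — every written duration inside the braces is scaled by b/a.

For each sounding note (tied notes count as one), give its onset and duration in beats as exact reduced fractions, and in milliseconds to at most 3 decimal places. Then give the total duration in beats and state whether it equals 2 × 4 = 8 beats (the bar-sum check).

1) 0.0ms=0b +535.714ms=3/2b
2) 535.714ms=3/2b +535.714ms=3/2b
3) 1071.429ms=3b +178.571ms=1/2b
4) 1250.0ms=7/2b +178.571ms=1/2b
5) 1428.571ms=4b +1071.429ms=3b
6) 2500.0ms=7b +357.143ms=1b
Σ=8b of 8 (168bpm 4/4) — PASS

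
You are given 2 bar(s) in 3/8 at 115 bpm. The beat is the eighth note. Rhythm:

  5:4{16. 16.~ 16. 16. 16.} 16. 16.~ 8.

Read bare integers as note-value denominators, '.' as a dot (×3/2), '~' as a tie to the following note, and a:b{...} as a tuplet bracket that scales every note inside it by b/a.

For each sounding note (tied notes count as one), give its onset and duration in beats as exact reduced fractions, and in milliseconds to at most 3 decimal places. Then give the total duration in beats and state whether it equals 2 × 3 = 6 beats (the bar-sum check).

1) 0.0ms=0b +313.043ms=3/5b
2) 313.043ms=3/5b +626.087ms=6/5b
3) 939.13ms=9/5b +313.043ms=3/5b
4) 1252.174ms=12/5b +313.043ms=3/5b
5) 1565.217ms=3b +391.304ms=3/4b
6) 1956.522ms=15/4b +1173.913ms=9/4b
Σ=6b of 6 (115bpm 3/8) — PASS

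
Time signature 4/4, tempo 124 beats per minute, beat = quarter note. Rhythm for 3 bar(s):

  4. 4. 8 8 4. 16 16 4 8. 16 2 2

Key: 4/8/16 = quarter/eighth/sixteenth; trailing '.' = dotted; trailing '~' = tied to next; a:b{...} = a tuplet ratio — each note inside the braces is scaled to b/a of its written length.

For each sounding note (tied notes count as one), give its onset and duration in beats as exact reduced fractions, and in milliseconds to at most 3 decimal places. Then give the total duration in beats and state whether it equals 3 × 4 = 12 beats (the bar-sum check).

1) 0.0ms=0b +725.806ms=3/2b
2) 725.806ms=3/2b +725.806ms=3/2b
3) 1451.613ms=3b +241.935ms=1/2b
4) 1693.548ms=7/2b +241.935ms=1/2b
5) 1935.484ms=4b +725.806ms=3/2b
6) 2661.29ms=11/2b +120.968ms=1/4b
7) 2782.258ms=23/4b +120.968ms=1/4b
8) 2903.226ms=6b +483.871ms=1b
9) 3387.097ms=7b +362.903ms=3/4b
10) 3750.0ms=31/4b +120.968ms=1/4b
11) 3870.968ms=8b +967.742ms=2b
12) 4838.71ms=10b +967.742ms=2b
Σ=12b of 12 (124bpm 4/4) — PASS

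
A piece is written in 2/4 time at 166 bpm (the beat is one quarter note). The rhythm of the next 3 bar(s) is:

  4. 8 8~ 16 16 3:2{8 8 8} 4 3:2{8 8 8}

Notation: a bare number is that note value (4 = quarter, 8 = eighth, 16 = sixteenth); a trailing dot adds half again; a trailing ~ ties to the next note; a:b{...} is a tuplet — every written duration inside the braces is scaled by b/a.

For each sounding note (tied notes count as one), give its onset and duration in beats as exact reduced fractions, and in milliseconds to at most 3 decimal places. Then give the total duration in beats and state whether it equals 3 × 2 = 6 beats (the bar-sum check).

1) 0.0ms=0b +542.169ms=3/2b
2) 542.169ms=3/2b +180.723ms=1/2b
3) 722.892ms=2b +271.084ms=3/4b
4) 993.976ms=11/4b +90.361ms=1/4b
5) 1084.337ms=3b +120.482ms=1/3b
6) 1204.819ms=10/3b +120.482ms=1/3b
7) 1325.301ms=11/3b +120.482ms=1/3b
8) 1445.783ms=4b +361.446ms=1b
9) 1807.229ms=5b +120.482ms=1/3b
10) 1927.711ms=16/3b +120.482ms=1/3b
11) 2048.193ms=17/3b +120.482ms=1/3b
Σ=6b of 6 (166bpm 2/4) — PASS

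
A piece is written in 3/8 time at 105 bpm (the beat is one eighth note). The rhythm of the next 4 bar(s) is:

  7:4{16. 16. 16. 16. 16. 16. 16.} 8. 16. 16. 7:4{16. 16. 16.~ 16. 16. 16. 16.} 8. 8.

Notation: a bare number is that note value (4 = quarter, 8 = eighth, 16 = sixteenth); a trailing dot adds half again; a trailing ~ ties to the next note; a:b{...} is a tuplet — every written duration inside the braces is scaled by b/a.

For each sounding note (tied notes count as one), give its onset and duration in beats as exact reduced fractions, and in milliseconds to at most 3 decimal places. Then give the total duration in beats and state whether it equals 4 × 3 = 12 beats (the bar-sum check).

1) 0.0ms=0b +244.898ms=3/7b
2) 244.898ms=3/7b +244.898ms=3/7b
3) 489.796ms=6/7b +244.898ms=3/7b
4) 734.694ms=9/7b +244.898ms=3/7b
5) 979.592ms=12/7b +244.898ms=3/7b
6) 1224.49ms=15/7b +244.898ms=3/7b
7) 1469.388ms=18/7b +244.898ms=3/7b
8) 1714.286ms=3b +857.143ms=3/2b
9) 2571.429ms=9/2b +428.571ms=3/4b
10) 3000.0ms=21/4b +428.571ms=3/4b
11) 3428.571ms=6b +244.898ms=3/7b
12) 3673.469ms=45/7b +244.898ms=3/7b
13) 3918.367ms=48/7b +489.796ms=6/7b
14) 4408.163ms=54/7b +244.898ms=3/7b
15) 4653.061ms=57/7b +244.898ms=3/7b
16) 4897.959ms=60/7b +244.898ms=3/7b
17) 5142.857ms=9b +857.143ms=3/2b
18) 6000.0ms=21/2b +857.143ms=3/2b
Σ=12b of 12 (105bpm 3/8) — PASS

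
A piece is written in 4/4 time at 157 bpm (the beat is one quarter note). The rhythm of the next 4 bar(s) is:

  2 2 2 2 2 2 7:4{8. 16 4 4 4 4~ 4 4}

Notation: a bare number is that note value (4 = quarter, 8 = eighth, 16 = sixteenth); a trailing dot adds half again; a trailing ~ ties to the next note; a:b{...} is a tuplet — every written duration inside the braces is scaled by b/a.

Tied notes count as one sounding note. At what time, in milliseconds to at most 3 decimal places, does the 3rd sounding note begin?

note 3 onset = 4b = 1528.662ms

1. 0.0ms @ 0 + 764.331ms (2)
2. 764.331ms @ 2 + 764.331ms (2)
3. 1528.662ms @ 4 + 764.331ms (2)
4. 2292.994ms @ 6 + 764.331ms (2)
5. 3057.325ms @ 8 + 764.331ms (2)
6. 3821.656ms @ 10 + 764.331ms (2)
7. 4585.987ms @ 12 + 163.785ms (3/7)
8. 4749.773ms @ 87/7 + 54.595ms (1/7)
9. 4804.368ms @ 88/7 + 218.38ms (4/7)
10. 5022.748ms @ 92/7 + 218.38ms (4/7)
11. 5241.128ms @ 96/7 + 218.38ms (4/7)
12. 5459.509ms @ 100/7 + 436.761ms (8/7)
13. 5896.269ms @ 108/7 + 218.38ms (4/7)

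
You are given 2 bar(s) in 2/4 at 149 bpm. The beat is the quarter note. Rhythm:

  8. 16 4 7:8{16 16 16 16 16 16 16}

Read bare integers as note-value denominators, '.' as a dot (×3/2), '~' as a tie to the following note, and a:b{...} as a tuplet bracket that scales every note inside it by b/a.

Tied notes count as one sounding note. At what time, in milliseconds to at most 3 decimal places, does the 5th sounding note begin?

note 5 onset = 16/7b = 920.422ms

1. 0.0ms @ 0 + 302.013ms (3/4)
2. 302.013ms @ 3/4 + 100.671ms (1/4)
3. 402.685ms @ 1 + 402.685ms (1)
4. 805.369ms @ 2 + 115.053ms (2/7)
5. 920.422ms @ 16/7 + 115.053ms (2/7)
6. 1035.475ms @ 18/7 + 115.053ms (2/7)
7. 1150.527ms @ 20/7 + 115.053ms (2/7)
8. 1265.58ms @ 22/7 + 115.053ms (2/7)
9. 1380.633ms @ 24/7 + 115.053ms (2/7)
10. 1495.686ms @ 26/7 + 115.053ms (2/7)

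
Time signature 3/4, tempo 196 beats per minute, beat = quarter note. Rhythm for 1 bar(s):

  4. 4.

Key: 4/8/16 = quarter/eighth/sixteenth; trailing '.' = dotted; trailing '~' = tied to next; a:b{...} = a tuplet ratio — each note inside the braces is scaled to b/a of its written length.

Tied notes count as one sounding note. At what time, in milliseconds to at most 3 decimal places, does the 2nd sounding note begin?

1. 0.0ms @ 0 + 459.184ms (3/2)
2. 459.184ms @ 3/2 + 459.184ms (3/2)

note 2 onset = 3/2b = 459.184ms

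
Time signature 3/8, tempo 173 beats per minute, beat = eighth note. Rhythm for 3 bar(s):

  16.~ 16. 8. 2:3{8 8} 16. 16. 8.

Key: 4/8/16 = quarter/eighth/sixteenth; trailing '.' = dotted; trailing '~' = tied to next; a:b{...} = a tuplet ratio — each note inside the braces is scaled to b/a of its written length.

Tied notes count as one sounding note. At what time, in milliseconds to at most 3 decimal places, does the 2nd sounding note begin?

1. 0.0ms @ 0 + 520.231ms (3/2)
2. 520.231ms @ 3/2 + 520.231ms (3/2)
3. 1040.462ms @ 3 + 520.231ms (3/2)
4. 1560.694ms @ 9/2 + 520.231ms (3/2)
5. 2080.925ms @ 6 + 260.116ms (3/4)
6. 2341.04ms @ 27/4 + 260.116ms (3/4)
7. 2601.156ms @ 15/2 + 520.231ms (3/2)

note 2 onset = 3/2b = 520.231ms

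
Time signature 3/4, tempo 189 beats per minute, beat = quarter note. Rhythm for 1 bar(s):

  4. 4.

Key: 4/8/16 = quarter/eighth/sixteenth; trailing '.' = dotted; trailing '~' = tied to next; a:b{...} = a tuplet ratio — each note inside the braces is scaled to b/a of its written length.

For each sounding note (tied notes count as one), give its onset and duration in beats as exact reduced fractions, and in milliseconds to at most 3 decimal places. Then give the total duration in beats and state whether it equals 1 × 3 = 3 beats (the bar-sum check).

1) 0.0ms=0b +476.19ms=3/2b
2) 476.19ms=3/2b +476.19ms=3/2b
Σ=3b of 3 (189bpm 3/4) — PASS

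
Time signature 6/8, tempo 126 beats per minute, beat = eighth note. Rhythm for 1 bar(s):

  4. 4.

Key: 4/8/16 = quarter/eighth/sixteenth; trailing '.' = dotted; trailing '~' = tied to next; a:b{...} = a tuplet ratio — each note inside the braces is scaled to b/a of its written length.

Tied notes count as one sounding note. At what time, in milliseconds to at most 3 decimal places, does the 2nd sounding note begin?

note 2 onset = 3b = 1428.571ms

1. 0.0ms @ 0 + 1428.571ms (3)
2. 1428.571ms @ 3 + 1428.571ms (3)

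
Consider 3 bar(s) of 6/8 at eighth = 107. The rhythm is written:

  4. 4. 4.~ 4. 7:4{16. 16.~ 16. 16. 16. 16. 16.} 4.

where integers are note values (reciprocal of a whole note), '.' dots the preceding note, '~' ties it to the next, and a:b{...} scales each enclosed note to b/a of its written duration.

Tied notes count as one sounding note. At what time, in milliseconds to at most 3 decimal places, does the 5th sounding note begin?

note 5 onset = 87/7b = 6969.292ms

1. 0.0ms @ 0 + 1682.243ms (3)
2. 1682.243ms @ 3 + 1682.243ms (3)
3. 3364.486ms @ 6 + 3364.486ms (6)
4. 6728.972ms @ 12 + 240.32ms (3/7)
5. 6969.292ms @ 87/7 + 480.641ms (6/7)
6. 7449.933ms @ 93/7 + 240.32ms (3/7)
7. 7690.254ms @ 96/7 + 240.32ms (3/7)
8. 7930.574ms @ 99/7 + 240.32ms (3/7)
9. 8170.895ms @ 102/7 + 240.32ms (3/7)
10. 8411.215ms @ 15 + 1682.243ms (3)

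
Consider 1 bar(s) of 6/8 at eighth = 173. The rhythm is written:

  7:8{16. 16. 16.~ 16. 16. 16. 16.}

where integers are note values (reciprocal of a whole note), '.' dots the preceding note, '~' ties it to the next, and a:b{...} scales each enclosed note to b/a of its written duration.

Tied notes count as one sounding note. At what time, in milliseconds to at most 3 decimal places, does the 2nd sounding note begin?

1. 0.0ms @ 0 + 297.275ms (6/7)
2. 297.275ms @ 6/7 + 297.275ms (6/7)
3. 594.55ms @ 12/7 + 594.55ms (12/7)
4. 1189.1ms @ 24/7 + 297.275ms (6/7)
5. 1486.375ms @ 30/7 + 297.275ms (6/7)
6. 1783.65ms @ 36/7 + 297.275ms (6/7)

note 2 onset = 6/7b = 297.275ms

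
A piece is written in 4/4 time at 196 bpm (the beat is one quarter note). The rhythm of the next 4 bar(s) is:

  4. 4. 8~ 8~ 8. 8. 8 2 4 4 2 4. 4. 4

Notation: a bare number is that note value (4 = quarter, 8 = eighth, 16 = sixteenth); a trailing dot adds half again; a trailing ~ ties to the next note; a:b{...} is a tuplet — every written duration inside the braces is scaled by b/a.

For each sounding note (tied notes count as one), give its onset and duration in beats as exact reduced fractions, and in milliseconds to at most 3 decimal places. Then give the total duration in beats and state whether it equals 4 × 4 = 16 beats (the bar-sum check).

1) 0.0ms=0b +459.184ms=3/2b
2) 459.184ms=3/2b +459.184ms=3/2b
3) 918.367ms=3b +535.714ms=7/4b
4) 1454.082ms=19/4b +229.592ms=3/4b
5) 1683.673ms=11/2b +153.061ms=1/2b
6) 1836.735ms=6b +612.245ms=2b
7) 2448.98ms=8b +306.122ms=1b
8) 2755.102ms=9b +306.122ms=1b
9) 3061.224ms=10b +612.245ms=2b
10) 3673.469ms=12b +459.184ms=3/2b
11) 4132.653ms=27/2b +459.184ms=3/2b
12) 4591.837ms=15b +306.122ms=1b
Σ=16b of 16 (196bpm 4/4) — PASS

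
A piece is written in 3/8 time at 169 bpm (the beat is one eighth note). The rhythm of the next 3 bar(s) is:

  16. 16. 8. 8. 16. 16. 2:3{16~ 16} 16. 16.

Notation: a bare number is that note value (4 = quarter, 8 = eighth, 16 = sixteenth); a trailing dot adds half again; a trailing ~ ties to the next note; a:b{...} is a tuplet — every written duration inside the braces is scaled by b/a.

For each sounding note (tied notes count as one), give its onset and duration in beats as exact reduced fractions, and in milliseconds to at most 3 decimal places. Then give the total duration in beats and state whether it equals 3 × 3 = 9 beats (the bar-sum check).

1) 0.0ms=0b +266.272ms=3/4b
2) 266.272ms=3/4b +266.272ms=3/4b
3) 532.544ms=3/2b +532.544ms=3/2b
4) 1065.089ms=3b +532.544ms=3/2b
5) 1597.633ms=9/2b +266.272ms=3/4b
6) 1863.905ms=21/4b +266.272ms=3/4b
7) 2130.178ms=6b +532.544ms=3/2b
8) 2662.722ms=15/2b +266.272ms=3/4b
9) 2928.994ms=33/4b +266.272ms=3/4b
Σ=9b of 9 (169bpm 3/8) — PASS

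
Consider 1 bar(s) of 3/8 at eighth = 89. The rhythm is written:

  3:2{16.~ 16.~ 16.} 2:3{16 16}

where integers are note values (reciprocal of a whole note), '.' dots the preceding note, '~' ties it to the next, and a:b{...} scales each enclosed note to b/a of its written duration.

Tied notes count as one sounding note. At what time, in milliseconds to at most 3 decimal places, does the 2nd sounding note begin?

note 2 onset = 3/2b = 1011.236ms

1. 0.0ms @ 0 + 1011.236ms (3/2)
2. 1011.236ms @ 3/2 + 505.618ms (3/4)
3. 1516.854ms @ 9/4 + 505.618ms (3/4)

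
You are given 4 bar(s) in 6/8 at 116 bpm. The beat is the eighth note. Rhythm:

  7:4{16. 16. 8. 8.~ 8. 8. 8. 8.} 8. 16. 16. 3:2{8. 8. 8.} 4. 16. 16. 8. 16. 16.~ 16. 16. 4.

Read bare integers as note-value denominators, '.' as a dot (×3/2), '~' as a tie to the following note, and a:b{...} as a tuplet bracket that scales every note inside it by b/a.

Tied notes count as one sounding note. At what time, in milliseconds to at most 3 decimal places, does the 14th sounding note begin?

1. 0.0ms @ 0 + 221.675ms (3/7)
2. 221.675ms @ 3/7 + 221.675ms (3/7)
3. 443.35ms @ 6/7 + 443.35ms (6/7)
4. 886.7ms @ 12/7 + 886.7ms (12/7)
5. 1773.399ms @ 24/7 + 443.35ms (6/7)
6. 2216.749ms @ 30/7 + 443.35ms (6/7)
7. 2660.099ms @ 36/7 + 443.35ms (6/7)
8. 3103.448ms @ 6 + 775.862ms (3/2)
9. 3879.31ms @ 15/2 + 387.931ms (3/4)
10. 4267.241ms @ 33/4 + 387.931ms (3/4)
11. 4655.172ms @ 9 + 517.241ms (1)
12. 5172.414ms @ 10 + 517.241ms (1)
13. 5689.655ms @ 11 + 517.241ms (1)
14. 6206.897ms @ 12 + 1551.724ms (3)
15. 7758.621ms @ 15 + 387.931ms (3/4)
16. 8146.552ms @ 63/4 + 387.931ms (3/4)
17. 8534.483ms @ 33/2 + 775.862ms (3/2)
18. 9310.345ms @ 18 + 387.931ms (3/4)
19. 9698.276ms @ 75/4 + 775.862ms (3/2)
20. 10474.138ms @ 81/4 + 387.931ms (3/4)
21. 10862.069ms @ 21 + 1551.724ms (3)

note 14 onset = 12b = 6206.897ms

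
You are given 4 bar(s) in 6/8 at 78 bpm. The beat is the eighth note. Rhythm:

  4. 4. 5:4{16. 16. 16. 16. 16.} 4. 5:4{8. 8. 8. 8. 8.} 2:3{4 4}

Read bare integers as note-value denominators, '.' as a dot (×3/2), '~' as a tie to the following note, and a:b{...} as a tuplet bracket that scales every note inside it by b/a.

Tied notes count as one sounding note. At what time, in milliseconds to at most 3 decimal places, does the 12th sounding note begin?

note 12 onset = 78/5b = 12000.0ms

1. 0.0ms @ 0 + 2307.692ms (3)
2. 2307.692ms @ 3 + 2307.692ms (3)
3. 4615.385ms @ 6 + 461.538ms (3/5)
4. 5076.923ms @ 33/5 + 461.538ms (3/5)
5. 5538.462ms @ 36/5 + 461.538ms (3/5)
6. 6000.0ms @ 39/5 + 461.538ms (3/5)
7. 6461.538ms @ 42/5 + 461.538ms (3/5)
8. 6923.077ms @ 9 + 2307.692ms (3)
9. 9230.769ms @ 12 + 923.077ms (6/5)
10. 10153.846ms @ 66/5 + 923.077ms (6/5)
11. 11076.923ms @ 72/5 + 923.077ms (6/5)
12. 12000.0ms @ 78/5 + 923.077ms (6/5)
13. 12923.077ms @ 84/5 + 923.077ms (6/5)
14. 13846.154ms @ 18 + 2307.692ms (3)
15. 16153.846ms @ 21 + 2307.692ms (3)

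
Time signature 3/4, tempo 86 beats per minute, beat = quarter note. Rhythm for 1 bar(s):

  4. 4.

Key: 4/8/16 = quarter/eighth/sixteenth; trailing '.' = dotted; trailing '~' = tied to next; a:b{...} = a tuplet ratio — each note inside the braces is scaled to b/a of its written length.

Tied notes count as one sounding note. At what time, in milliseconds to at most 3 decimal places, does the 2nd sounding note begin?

note 2 onset = 3/2b = 1046.512ms

1. 0.0ms @ 0 + 1046.512ms (3/2)
2. 1046.512ms @ 3/2 + 1046.512ms (3/2)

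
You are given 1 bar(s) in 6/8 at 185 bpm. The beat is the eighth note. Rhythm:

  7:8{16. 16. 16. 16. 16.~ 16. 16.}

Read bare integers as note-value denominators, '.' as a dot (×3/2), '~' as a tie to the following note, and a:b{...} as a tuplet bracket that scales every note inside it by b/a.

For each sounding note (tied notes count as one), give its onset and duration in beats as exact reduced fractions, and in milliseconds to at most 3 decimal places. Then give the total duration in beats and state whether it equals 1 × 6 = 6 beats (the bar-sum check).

1) 0.0ms=0b +277.992ms=6/7b
2) 277.992ms=6/7b +277.992ms=6/7b
3) 555.985ms=12/7b +277.992ms=6/7b
4) 833.977ms=18/7b +277.992ms=6/7b
5) 1111.969ms=24/7b +555.985ms=12/7b
6) 1667.954ms=36/7b +277.992ms=6/7b
Σ=6b of 6 (185bpm 6/8) — PASS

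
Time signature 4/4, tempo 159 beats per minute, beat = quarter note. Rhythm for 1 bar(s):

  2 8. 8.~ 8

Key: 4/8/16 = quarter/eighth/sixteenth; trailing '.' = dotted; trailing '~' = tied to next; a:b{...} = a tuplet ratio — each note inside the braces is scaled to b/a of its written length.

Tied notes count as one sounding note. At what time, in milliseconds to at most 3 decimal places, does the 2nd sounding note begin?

note 2 onset = 2b = 754.717ms

1. 0.0ms @ 0 + 754.717ms (2)
2. 754.717ms @ 2 + 283.019ms (3/4)
3. 1037.736ms @ 11/4 + 471.698ms (5/4)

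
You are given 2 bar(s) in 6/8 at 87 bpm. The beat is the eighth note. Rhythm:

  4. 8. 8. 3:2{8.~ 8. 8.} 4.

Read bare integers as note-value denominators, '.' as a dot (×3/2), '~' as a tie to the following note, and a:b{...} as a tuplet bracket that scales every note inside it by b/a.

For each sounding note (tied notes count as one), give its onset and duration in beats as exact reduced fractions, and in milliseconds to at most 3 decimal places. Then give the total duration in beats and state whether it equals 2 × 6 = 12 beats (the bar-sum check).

1) 0.0ms=0b +2068.966ms=3b
2) 2068.966ms=3b +1034.483ms=3/2b
3) 3103.448ms=9/2b +1034.483ms=3/2b
4) 4137.931ms=6b +1379.31ms=2b
5) 5517.241ms=8b +689.655ms=1b
6) 6206.897ms=9b +2068.966ms=3b
Σ=12b of 12 (87bpm 6/8) — PASS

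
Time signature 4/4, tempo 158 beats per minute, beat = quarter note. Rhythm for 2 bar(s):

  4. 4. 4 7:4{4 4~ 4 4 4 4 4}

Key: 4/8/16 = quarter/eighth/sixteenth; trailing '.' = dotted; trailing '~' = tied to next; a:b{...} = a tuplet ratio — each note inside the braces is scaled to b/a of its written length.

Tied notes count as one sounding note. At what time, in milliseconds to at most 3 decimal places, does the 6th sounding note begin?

1. 0.0ms @ 0 + 569.62ms (3/2)
2. 569.62ms @ 3/2 + 569.62ms (3/2)
3. 1139.241ms @ 3 + 379.747ms (1)
4. 1518.987ms @ 4 + 216.998ms (4/7)
5. 1735.986ms @ 32/7 + 433.996ms (8/7)
6. 2169.982ms @ 40/7 + 216.998ms (4/7)
7. 2386.98ms @ 44/7 + 216.998ms (4/7)
8. 2603.978ms @ 48/7 + 216.998ms (4/7)
9. 2820.976ms @ 52/7 + 216.998ms (4/7)

note 6 onset = 40/7b = 2169.982ms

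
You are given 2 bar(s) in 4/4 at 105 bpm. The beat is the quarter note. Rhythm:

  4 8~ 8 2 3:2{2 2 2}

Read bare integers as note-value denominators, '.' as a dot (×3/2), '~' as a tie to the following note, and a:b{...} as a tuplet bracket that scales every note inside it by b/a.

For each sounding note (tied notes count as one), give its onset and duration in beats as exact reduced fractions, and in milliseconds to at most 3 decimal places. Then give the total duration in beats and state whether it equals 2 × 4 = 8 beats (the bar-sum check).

1) 0.0ms=0b +571.429ms=1b
2) 571.429ms=1b +571.429ms=1b
3) 1142.857ms=2b +1142.857ms=2b
4) 2285.714ms=4b +761.905ms=4/3b
5) 3047.619ms=16/3b +761.905ms=4/3b
6) 3809.524ms=20/3b +761.905ms=4/3b
Σ=8b of 8 (105bpm 4/4) — PASS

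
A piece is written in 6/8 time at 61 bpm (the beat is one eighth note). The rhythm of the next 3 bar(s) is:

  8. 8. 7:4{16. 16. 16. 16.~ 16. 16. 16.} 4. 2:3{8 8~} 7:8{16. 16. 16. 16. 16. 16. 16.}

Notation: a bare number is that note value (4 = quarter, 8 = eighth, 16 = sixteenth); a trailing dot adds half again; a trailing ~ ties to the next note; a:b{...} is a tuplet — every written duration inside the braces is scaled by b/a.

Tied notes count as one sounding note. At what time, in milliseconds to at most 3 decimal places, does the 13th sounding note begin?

note 13 onset = 96/7b = 13489.461ms

1. 0.0ms @ 0 + 1475.41ms (3/2)
2. 1475.41ms @ 3/2 + 1475.41ms (3/2)
3. 2950.82ms @ 3 + 421.546ms (3/7)
4. 3372.365ms @ 24/7 + 421.546ms (3/7)
5. 3793.911ms @ 27/7 + 421.546ms (3/7)
6. 4215.457ms @ 30/7 + 843.091ms (6/7)
7. 5058.548ms @ 36/7 + 421.546ms (3/7)
8. 5480.094ms @ 39/7 + 421.546ms (3/7)
9. 5901.639ms @ 6 + 2950.82ms (3)
10. 8852.459ms @ 9 + 1475.41ms (3/2)
11. 10327.869ms @ 21/2 + 2318.501ms (33/14)
12. 12646.37ms @ 90/7 + 843.091ms (6/7)
13. 13489.461ms @ 96/7 + 843.091ms (6/7)
14. 14332.553ms @ 102/7 + 843.091ms (6/7)
15. 15175.644ms @ 108/7 + 843.091ms (6/7)
16. 16018.735ms @ 114/7 + 843.091ms (6/7)
17. 16861.827ms @ 120/7 + 843.091ms (6/7)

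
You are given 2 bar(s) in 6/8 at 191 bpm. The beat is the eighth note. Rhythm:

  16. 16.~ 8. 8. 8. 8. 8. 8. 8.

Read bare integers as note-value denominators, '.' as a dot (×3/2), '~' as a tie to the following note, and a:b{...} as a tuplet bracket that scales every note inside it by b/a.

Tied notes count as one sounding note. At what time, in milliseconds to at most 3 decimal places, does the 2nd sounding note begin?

1. 0.0ms @ 0 + 235.602ms (3/4)
2. 235.602ms @ 3/4 + 706.806ms (9/4)
3. 942.408ms @ 3 + 471.204ms (3/2)
4. 1413.613ms @ 9/2 + 471.204ms (3/2)
5. 1884.817ms @ 6 + 471.204ms (3/2)
6. 2356.021ms @ 15/2 + 471.204ms (3/2)
7. 2827.225ms @ 9 + 471.204ms (3/2)
8. 3298.429ms @ 21/2 + 471.204ms (3/2)

note 2 onset = 3/4b = 235.602ms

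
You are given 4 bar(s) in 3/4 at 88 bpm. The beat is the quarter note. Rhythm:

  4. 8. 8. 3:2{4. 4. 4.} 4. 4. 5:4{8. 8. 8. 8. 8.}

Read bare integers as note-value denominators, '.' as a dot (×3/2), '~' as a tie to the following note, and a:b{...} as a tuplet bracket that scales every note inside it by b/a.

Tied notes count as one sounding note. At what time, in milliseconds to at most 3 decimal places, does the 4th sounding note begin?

note 4 onset = 3b = 2045.455ms

1. 0.0ms @ 0 + 1022.727ms (3/2)
2. 1022.727ms @ 3/2 + 511.364ms (3/4)
3. 1534.091ms @ 9/4 + 511.364ms (3/4)
4. 2045.455ms @ 3 + 681.818ms (1)
5. 2727.273ms @ 4 + 681.818ms (1)
6. 3409.091ms @ 5 + 681.818ms (1)
7. 4090.909ms @ 6 + 1022.727ms (3/2)
8. 5113.636ms @ 15/2 + 1022.727ms (3/2)
9. 6136.364ms @ 9 + 409.091ms (3/5)
10. 6545.455ms @ 48/5 + 409.091ms (3/5)
11. 6954.545ms @ 51/5 + 409.091ms (3/5)
12. 7363.636ms @ 54/5 + 409.091ms (3/5)
13. 7772.727ms @ 57/5 + 409.091ms (3/5)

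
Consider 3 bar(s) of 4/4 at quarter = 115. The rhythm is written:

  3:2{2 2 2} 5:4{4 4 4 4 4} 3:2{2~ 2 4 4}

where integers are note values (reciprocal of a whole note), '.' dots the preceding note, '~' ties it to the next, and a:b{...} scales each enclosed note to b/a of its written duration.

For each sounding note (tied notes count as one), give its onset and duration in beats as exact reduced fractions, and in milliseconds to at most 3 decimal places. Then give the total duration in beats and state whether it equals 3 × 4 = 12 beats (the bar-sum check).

1) 0.0ms=0b +695.652ms=4/3b
2) 695.652ms=4/3b +695.652ms=4/3b
3) 1391.304ms=8/3b +695.652ms=4/3b
4) 2086.957ms=4b +417.391ms=4/5b
5) 2504.348ms=24/5b +417.391ms=4/5b
6) 2921.739ms=28/5b +417.391ms=4/5b
7) 3339.13ms=32/5b +417.391ms=4/5b
8) 3756.522ms=36/5b +417.391ms=4/5b
9) 4173.913ms=8b +1391.304ms=8/3b
10) 5565.217ms=32/3b +347.826ms=2/3b
11) 5913.043ms=34/3b +347.826ms=2/3b
Σ=12b of 12 (115bpm 4/4) — PASS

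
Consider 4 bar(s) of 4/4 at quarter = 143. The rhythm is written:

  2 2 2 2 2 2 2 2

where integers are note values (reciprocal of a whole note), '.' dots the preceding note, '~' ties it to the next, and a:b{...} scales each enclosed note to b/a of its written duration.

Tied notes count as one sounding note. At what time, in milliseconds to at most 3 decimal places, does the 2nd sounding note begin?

1. 0.0ms @ 0 + 839.161ms (2)
2. 839.161ms @ 2 + 839.161ms (2)
3. 1678.322ms @ 4 + 839.161ms (2)
4. 2517.483ms @ 6 + 839.161ms (2)
5. 3356.643ms @ 8 + 839.161ms (2)
6. 4195.804ms @ 10 + 839.161ms (2)
7. 5034.965ms @ 12 + 839.161ms (2)
8. 5874.126ms @ 14 + 839.161ms (2)

note 2 onset = 2b = 839.161ms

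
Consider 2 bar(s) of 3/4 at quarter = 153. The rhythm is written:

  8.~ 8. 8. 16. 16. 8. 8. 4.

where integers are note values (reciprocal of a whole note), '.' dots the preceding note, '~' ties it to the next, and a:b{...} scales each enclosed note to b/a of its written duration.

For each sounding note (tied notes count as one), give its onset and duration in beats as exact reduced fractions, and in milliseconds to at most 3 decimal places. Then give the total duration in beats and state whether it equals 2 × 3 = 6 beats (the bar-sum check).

1) 0.0ms=0b +588.235ms=3/2b
2) 588.235ms=3/2b +294.118ms=3/4b
3) 882.353ms=9/4b +147.059ms=3/8b
4) 1029.412ms=21/8b +147.059ms=3/8b
5) 1176.471ms=3b +294.118ms=3/4b
6) 1470.588ms=15/4b +294.118ms=3/4b
7) 1764.706ms=9/2b +588.235ms=3/2b
Σ=6b of 6 (153bpm 3/4) — PASS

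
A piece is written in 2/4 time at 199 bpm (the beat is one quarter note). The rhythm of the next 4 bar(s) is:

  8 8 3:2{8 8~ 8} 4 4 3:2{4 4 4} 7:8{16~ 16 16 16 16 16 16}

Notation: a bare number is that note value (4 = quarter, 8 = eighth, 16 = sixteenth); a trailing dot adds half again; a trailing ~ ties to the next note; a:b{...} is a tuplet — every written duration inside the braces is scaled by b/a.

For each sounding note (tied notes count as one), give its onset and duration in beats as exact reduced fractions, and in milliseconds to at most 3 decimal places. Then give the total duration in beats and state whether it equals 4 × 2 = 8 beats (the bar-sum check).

1) 0.0ms=0b +150.754ms=1/2b
2) 150.754ms=1/2b +150.754ms=1/2b
3) 301.508ms=1b +100.503ms=1/3b
4) 402.01ms=4/3b +201.005ms=2/3b
5) 603.015ms=2b +301.508ms=1b
6) 904.523ms=3b +301.508ms=1b
7) 1206.03ms=4b +201.005ms=2/3b
8) 1407.035ms=14/3b +201.005ms=2/3b
9) 1608.04ms=16/3b +201.005ms=2/3b
10) 1809.045ms=6b +172.29ms=4/7b
11) 1981.335ms=46/7b +86.145ms=2/7b
12) 2067.48ms=48/7b +86.145ms=2/7b
13) 2153.625ms=50/7b +86.145ms=2/7b
14) 2239.77ms=52/7b +86.145ms=2/7b
15) 2325.915ms=54/7b +86.145ms=2/7b
Σ=8b of 8 (199bpm 2/4) — PASS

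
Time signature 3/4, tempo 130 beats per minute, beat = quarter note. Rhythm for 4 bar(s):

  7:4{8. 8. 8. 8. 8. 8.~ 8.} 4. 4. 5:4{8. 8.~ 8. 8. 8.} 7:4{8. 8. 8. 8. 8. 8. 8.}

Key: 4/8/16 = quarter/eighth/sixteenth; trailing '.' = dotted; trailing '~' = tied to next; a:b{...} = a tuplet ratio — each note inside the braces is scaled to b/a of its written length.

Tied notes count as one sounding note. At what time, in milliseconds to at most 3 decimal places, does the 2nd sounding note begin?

note 2 onset = 3/7b = 197.802ms

1. 0.0ms @ 0 + 197.802ms (3/7)
2. 197.802ms @ 3/7 + 197.802ms (3/7)
3. 395.604ms @ 6/7 + 197.802ms (3/7)
4. 593.407ms @ 9/7 + 197.802ms (3/7)
5. 791.209ms @ 12/7 + 197.802ms (3/7)
6. 989.011ms @ 15/7 + 395.604ms (6/7)
7. 1384.615ms @ 3 + 692.308ms (3/2)
8. 2076.923ms @ 9/2 + 692.308ms (3/2)
9. 2769.231ms @ 6 + 276.923ms (3/5)
10. 3046.154ms @ 33/5 + 553.846ms (6/5)
11. 3600.0ms @ 39/5 + 276.923ms (3/5)
12. 3876.923ms @ 42/5 + 276.923ms (3/5)
13. 4153.846ms @ 9 + 197.802ms (3/7)
14. 4351.648ms @ 66/7 + 197.802ms (3/7)
15. 4549.451ms @ 69/7 + 197.802ms (3/7)
16. 4747.253ms @ 72/7 + 197.802ms (3/7)
17. 4945.055ms @ 75/7 + 197.802ms (3/7)
18. 5142.857ms @ 78/7 + 197.802ms (3/7)
19. 5340.659ms @ 81/7 + 197.802ms (3/7)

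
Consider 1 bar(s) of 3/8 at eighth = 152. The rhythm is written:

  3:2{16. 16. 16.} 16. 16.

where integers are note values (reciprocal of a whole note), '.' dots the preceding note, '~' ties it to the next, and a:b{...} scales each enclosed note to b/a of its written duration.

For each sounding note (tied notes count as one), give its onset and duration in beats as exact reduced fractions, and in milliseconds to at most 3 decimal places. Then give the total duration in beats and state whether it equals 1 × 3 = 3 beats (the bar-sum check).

1) 0.0ms=0b +197.368ms=1/2b
2) 197.368ms=1/2b +197.368ms=1/2b
3) 394.737ms=1b +197.368ms=1/2b
4) 592.105ms=3/2b +296.053ms=3/4b
5) 888.158ms=9/4b +296.053ms=3/4b
Σ=3b of 3 (152bpm 3/8) — PASS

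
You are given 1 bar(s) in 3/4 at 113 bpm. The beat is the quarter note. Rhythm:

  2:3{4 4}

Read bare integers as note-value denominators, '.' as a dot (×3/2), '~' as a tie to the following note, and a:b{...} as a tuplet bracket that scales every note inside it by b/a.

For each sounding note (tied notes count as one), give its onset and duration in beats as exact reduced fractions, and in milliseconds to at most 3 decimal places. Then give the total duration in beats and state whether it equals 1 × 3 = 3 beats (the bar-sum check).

1) 0.0ms=0b +796.46ms=3/2b
2) 796.46ms=3/2b +796.46ms=3/2b
Σ=3b of 3 (113bpm 3/4) — PASS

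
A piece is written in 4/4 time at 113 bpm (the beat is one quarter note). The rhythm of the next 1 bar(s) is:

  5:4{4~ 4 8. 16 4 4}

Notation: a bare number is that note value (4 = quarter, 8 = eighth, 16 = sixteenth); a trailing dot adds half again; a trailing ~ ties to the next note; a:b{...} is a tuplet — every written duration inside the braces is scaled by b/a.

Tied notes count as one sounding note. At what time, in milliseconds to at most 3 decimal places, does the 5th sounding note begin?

1. 0.0ms @ 0 + 849.558ms (8/5)
2. 849.558ms @ 8/5 + 318.584ms (3/5)
3. 1168.142ms @ 11/5 + 106.195ms (1/5)
4. 1274.336ms @ 12/5 + 424.779ms (4/5)
5. 1699.115ms @ 16/5 + 424.779ms (4/5)

note 5 onset = 16/5b = 1699.115ms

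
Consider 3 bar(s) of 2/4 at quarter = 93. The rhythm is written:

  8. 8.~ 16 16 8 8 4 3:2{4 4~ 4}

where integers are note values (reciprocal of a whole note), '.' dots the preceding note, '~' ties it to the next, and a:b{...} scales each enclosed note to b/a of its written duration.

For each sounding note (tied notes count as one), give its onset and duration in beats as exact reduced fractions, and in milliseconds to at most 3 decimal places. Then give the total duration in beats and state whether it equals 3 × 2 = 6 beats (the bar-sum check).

1) 0.0ms=0b +483.871ms=3/4b
2) 483.871ms=3/4b +645.161ms=1b
3) 1129.032ms=7/4b +161.29ms=1/4b
4) 1290.323ms=2b +322.581ms=1/2b
5) 1612.903ms=5/2b +322.581ms=1/2b
6) 1935.484ms=3b +645.161ms=1b
7) 2580.645ms=4b +430.108ms=2/3b
8) 3010.753ms=14/3b +860.215ms=4/3b
Σ=6b of 6 (93bpm 2/4) — PASS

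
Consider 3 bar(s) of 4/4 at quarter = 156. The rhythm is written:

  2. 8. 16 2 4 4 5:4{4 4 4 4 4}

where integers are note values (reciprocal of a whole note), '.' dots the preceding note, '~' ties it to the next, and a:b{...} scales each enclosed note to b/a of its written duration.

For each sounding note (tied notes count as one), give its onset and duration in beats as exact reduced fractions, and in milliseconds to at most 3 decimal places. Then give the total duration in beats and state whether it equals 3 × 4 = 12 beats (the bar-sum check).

1) 0.0ms=0b +1153.846ms=3b
2) 1153.846ms=3b +288.462ms=3/4b
3) 1442.308ms=15/4b +96.154ms=1/4b
4) 1538.462ms=4b +769.231ms=2b
5) 2307.692ms=6b +384.615ms=1b
6) 2692.308ms=7b +384.615ms=1b
7) 3076.923ms=8b +307.692ms=4/5b
8) 3384.615ms=44/5b +307.692ms=4/5b
9) 3692.308ms=48/5b +307.692ms=4/5b
10) 4000.0ms=52/5b +307.692ms=4/5b
11) 4307.692ms=56/5b +307.692ms=4/5b
Σ=12b of 12 (156bpm 4/4) — PASS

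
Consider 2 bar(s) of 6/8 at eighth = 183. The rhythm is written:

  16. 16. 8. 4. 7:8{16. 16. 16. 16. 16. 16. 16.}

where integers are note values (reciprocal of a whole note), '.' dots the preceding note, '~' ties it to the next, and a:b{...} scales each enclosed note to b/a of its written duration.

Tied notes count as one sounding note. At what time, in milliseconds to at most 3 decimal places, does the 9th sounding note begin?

note 9 onset = 66/7b = 3091.335ms

1. 0.0ms @ 0 + 245.902ms (3/4)
2. 245.902ms @ 3/4 + 245.902ms (3/4)
3. 491.803ms @ 3/2 + 491.803ms (3/2)
4. 983.607ms @ 3 + 983.607ms (3)
5. 1967.213ms @ 6 + 281.03ms (6/7)
6. 2248.244ms @ 48/7 + 281.03ms (6/7)
7. 2529.274ms @ 54/7 + 281.03ms (6/7)
8. 2810.304ms @ 60/7 + 281.03ms (6/7)
9. 3091.335ms @ 66/7 + 281.03ms (6/7)
10. 3372.365ms @ 72/7 + 281.03ms (6/7)
11. 3653.396ms @ 78/7 + 281.03ms (6/7)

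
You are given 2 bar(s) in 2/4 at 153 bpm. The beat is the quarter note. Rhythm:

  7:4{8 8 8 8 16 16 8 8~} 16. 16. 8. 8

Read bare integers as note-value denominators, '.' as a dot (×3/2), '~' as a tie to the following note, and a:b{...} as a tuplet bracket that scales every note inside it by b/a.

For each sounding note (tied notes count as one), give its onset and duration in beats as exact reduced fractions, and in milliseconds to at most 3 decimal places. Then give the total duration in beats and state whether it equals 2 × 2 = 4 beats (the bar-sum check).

1) 0.0ms=0b +112.045ms=2/7b
2) 112.045ms=2/7b +112.045ms=2/7b
3) 224.09ms=4/7b +112.045ms=2/7b
4) 336.134ms=6/7b +112.045ms=2/7b
5) 448.179ms=8/7b +56.022ms=1/7b
6) 504.202ms=9/7b +56.022ms=1/7b
7) 560.224ms=10/7b +112.045ms=2/7b
8) 672.269ms=12/7b +259.104ms=37/56b
9) 931.373ms=19/8b +147.059ms=3/8b
10) 1078.431ms=11/4b +294.118ms=3/4b
11) 1372.549ms=7/2b +196.078ms=1/2b
Σ=4b of 4 (153bpm 2/4) — PASS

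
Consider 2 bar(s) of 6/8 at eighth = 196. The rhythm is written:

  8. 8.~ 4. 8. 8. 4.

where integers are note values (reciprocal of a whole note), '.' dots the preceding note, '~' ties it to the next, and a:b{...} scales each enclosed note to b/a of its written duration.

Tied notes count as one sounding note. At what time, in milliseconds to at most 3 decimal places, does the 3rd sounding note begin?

1. 0.0ms @ 0 + 459.184ms (3/2)
2. 459.184ms @ 3/2 + 1377.551ms (9/2)
3. 1836.735ms @ 6 + 459.184ms (3/2)
4. 2295.918ms @ 15/2 + 459.184ms (3/2)
5. 2755.102ms @ 9 + 918.367ms (3)

note 3 onset = 6b = 1836.735ms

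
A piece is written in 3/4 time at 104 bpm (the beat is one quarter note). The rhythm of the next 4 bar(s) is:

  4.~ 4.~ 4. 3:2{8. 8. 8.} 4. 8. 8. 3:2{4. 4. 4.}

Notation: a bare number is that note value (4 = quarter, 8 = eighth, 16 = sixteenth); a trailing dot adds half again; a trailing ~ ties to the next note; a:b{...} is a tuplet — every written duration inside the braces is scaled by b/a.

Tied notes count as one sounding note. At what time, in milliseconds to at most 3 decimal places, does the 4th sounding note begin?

note 4 onset = 11/2b = 3173.077ms

1. 0.0ms @ 0 + 2596.154ms (9/2)
2. 2596.154ms @ 9/2 + 288.462ms (1/2)
3. 2884.615ms @ 5 + 288.462ms (1/2)
4. 3173.077ms @ 11/2 + 288.462ms (1/2)
5. 3461.538ms @ 6 + 865.385ms (3/2)
6. 4326.923ms @ 15/2 + 432.692ms (3/4)
7. 4759.615ms @ 33/4 + 432.692ms (3/4)
8. 5192.308ms @ 9 + 576.923ms (1)
9. 5769.231ms @ 10 + 576.923ms (1)
10. 6346.154ms @ 11 + 576.923ms (1)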